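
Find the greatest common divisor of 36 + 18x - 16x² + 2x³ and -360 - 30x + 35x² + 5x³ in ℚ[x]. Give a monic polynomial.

-3 + x

Euclidean algorithm in ℚ[x]:
  2x³ - 16x² + 18x + 36 = (2/5)(5x³ + 35x² - 30x - 360) + (-30x² + 30x + 180)
  5x³ + 35x² - 30x - 360 = (-(1/6)x - 4/3)(-30x² + 30x + 180) + (40x - 120)
  -30x² + 30x + 180 = (-(3/4)x - 3/2)(40x - 120) + (0)
Last nonzero remainder: 40x - 120. Dividing through by 40 gives the monic gcd x - 3.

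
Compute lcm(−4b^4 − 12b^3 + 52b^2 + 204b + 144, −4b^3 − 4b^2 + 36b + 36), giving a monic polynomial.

Repeated division with remainder:
  −4b^4 − 12b^3 + 52b^2 + 204b + 144 = (b + 2)(−4b^3 − 4b^2 + 36b + 36) + (24b^2 + 96b + 72)
  −4b^3 − 4b^2 + 36b + 36 = (−(1/6)b + 1/2)(24b^2 + 96b + 72) + (0)
Last nonzero remainder: 24b^2 + 96b + 72. Dividing through by 24 gives the monic gcd b^2 + 4b + 3.
Then lcm(f, g) = f·g / gcd(f, g); expanding and making the result monic gives the answer.

b^5 − 22b^3 − 12b^2 + 117b + 108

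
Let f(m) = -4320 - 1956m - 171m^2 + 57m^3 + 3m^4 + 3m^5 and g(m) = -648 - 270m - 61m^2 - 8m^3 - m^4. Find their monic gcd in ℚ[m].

By polynomial division,
  3m^5 + 3m^4 + 57m^3 - 171m^2 - 1956m - 4320 = (-3m + 21)(-m^4 - 8m^3 - 61m^2 - 270m - 648) + (42m^3 + 300m^2 + 1770m + 9288)
  -m^4 - 8m^3 - 61m^2 - 270m - 648 = (-(1/42)m - 1/49)(42m^3 + 300m^2 + 1770m + 9288) + (-(624/49)m^2 - (624/49)m - 22464/49)
  42m^3 + 300m^2 + 1770m + 9288 = (-(343/104)m - 2107/104)(-(624/49)m^2 - (624/49)m - 22464/49) + (0)
Last nonzero remainder: -(624/49)m^2 - (624/49)m - 22464/49. Dividing through by -624/49 gives the monic gcd m^2 + m + 36.

36 + m + m^2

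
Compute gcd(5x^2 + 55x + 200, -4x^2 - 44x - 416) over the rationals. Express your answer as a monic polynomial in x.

1

Euclidean algorithm in ℚ[x]:
  5x^2 + 55x + 200 = (-5/4)(-4x^2 - 44x - 416) + (-320)
  -4x^2 - 44x - 416 = ((1/80)x^2 + (11/80)x + 13/10)(-320) + (0)
The last nonzero remainder is the constant -320, so the polynomials are coprime and gcd = 1.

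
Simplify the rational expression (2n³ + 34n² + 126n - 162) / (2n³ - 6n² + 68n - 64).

(n² + 18n + 81)/(n² - 2n + 32)

By polynomial division,
  2n³ + 34n² + 126n - 162 = (2n³ - 6n² + 68n - 64) + (40n² + 58n - 98)
  2n³ - 6n² + 68n - 64 = ((1/20)n - 89/400)(40n² + 58n - 98) + ((17161/200)n - 17161/200)
  40n² + 58n - 98 = ((8000/17161)n + 19600/17161)((17161/200)n - 17161/200) + (0)
Last nonzero remainder: (17161/200)n - 17161/200. Dividing through by 17161/200 gives the monic gcd n - 1.
Cancel n - 1 from numerator and denominator to get the reduced form.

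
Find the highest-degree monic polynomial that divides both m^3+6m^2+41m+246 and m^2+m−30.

m+6

By polynomial division,
  m^3+6m^2+41m+246 = (m+5)(m^2+m−30) + (66m+396)
  m^2+m−30 = ((1/66)m−5/66)(66m+396) + (0)
Last nonzero remainder: 66m+396. Dividing through by 66 gives the monic gcd m+6.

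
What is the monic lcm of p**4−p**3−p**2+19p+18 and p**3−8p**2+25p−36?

p**5−5p**4+3p**3+23p**2−58p−72

Repeated division with remainder:
  p**4−p**3−p**2+19p+18 = (p+7)(p**3−8p**2+25p−36) + (30p**2−120p+270)
  p**3−8p**2+25p−36 = ((1/30)p−2/15)(30p**2−120p+270) + (0)
Last nonzero remainder: 30p**2−120p+270. Dividing through by 30 gives the monic gcd p**2−4p+9.
Then lcm(f, g) = f·g / gcd(f, g); expanding and making the result monic gives the answer.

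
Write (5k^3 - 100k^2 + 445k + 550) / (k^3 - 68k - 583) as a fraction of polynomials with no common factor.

By polynomial division,
  5k^3 - 100k^2 + 445k + 550 = (5)(k^3 - 68k - 583) + (-100k^2 + 785k + 3465)
  k^3 - 68k - 583 = (-(1/100)k - 157/2000)(-100k^2 + 785k + 3465) + ((11309/400)k - 124399/400)
  -100k^2 + 785k + 3465 = (-(40000/11309)k - 126000/11309)((11309/400)k - 124399/400) + (0)
Last nonzero remainder: (11309/400)k - 124399/400. Dividing through by 11309/400 gives the monic gcd k - 11.
Cancel k - 11 from numerator and denominator to get the reduced form.

(5k^2 - 45k - 50)/(k^2 + 11k + 53)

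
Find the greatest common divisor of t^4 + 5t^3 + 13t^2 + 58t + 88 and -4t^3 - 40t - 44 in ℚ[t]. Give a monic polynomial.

Euclidean algorithm in ℚ[t]:
  t^4 + 5t^3 + 13t^2 + 58t + 88 = (-(1/4)t - 5/4)(-4t^3 - 40t - 44) + (3t^2 - 3t + 33)
  -4t^3 - 40t - 44 = (-(4/3)t - 4/3)(3t^2 - 3t + 33) + (0)
Last nonzero remainder: 3t^2 - 3t + 33. Dividing through by 3 gives the monic gcd t^2 - t + 11.

t^2 - t + 11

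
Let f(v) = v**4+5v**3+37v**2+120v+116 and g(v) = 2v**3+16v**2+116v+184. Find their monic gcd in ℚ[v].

v+2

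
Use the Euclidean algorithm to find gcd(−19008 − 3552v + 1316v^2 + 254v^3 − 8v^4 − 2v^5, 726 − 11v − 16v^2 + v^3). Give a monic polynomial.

By polynomial division,
  −2v^5 − 8v^4 + 254v^3 + 1316v^2 − 3552v − 19008 = (−2v^2 − 40v − 408)(v^3 − 16v^2 − 11v + 726) + (−4200v^2 + 21000v + 277200)
  v^3 − 16v^2 − 11v + 726 = (−(1/4200)v + 11/4200)(−4200v^2 + 21000v + 277200) + (0)
Last nonzero remainder: −4200v^2 + 21000v + 277200. Dividing through by −4200 gives the monic gcd v^2 − 5v − 66.

−66 − 5v + v^2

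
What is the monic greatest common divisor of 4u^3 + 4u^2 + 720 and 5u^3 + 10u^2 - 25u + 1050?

By polynomial division,
  4u^3 + 4u^2 + 720 = (4/5)(5u^3 + 10u^2 - 25u + 1050) + (-4u^2 + 20u - 120)
  5u^3 + 10u^2 - 25u + 1050 = (-(5/4)u - 35/4)(-4u^2 + 20u - 120) + (0)
Last nonzero remainder: -4u^2 + 20u - 120. Dividing through by -4 gives the monic gcd u^2 - 5u + 30.

u^2 - 5u + 30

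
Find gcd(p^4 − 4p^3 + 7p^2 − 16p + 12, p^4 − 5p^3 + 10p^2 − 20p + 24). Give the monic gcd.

Apply the Euclidean algorithm:
  p^4 − 4p^3 + 7p^2 − 16p + 12 = (p^4 − 5p^3 + 10p^2 − 20p + 24) + (p^3 − 3p^2 + 4p − 12)
  p^4 − 5p^3 + 10p^2 − 20p + 24 = (p − 2)(p^3 − 3p^2 + 4p − 12) + (0)
The last nonzero remainder p^3 − 3p^2 + 4p − 12 is already monic.

p^3 − 3p^2 + 4p − 12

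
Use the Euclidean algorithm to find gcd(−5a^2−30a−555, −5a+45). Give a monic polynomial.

1

Repeated division with remainder:
  −5a^2−30a−555 = (a+15)(−5a+45) + (−1230)
  −5a+45 = ((1/246)a−3/82)(−1230) + (0)
The last nonzero remainder is the constant −1230, so the polynomials are coprime and gcd = 1.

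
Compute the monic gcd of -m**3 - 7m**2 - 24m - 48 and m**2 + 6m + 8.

m + 4

By polynomial division,
  -m**3 - 7m**2 - 24m - 48 = (-m - 1)(m**2 + 6m + 8) + (-10m - 40)
  m**2 + 6m + 8 = (-(1/10)m - 1/5)(-10m - 40) + (0)
Last nonzero remainder: -10m - 40. Dividing through by -10 gives the monic gcd m + 4.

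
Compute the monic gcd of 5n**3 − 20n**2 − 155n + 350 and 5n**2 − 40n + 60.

n − 2

Repeated division with remainder:
  5n**3 − 20n**2 − 155n + 350 = (n + 4)(5n**2 − 40n + 60) + (−55n + 110)
  5n**2 − 40n + 60 = (−(1/11)n + 6/11)(−55n + 110) + (0)
Last nonzero remainder: −55n + 110. Dividing through by −55 gives the monic gcd n − 2.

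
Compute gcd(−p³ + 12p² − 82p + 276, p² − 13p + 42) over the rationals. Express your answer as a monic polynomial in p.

p − 6

Repeated division with remainder:
  −p³ + 12p² − 82p + 276 = (−p − 1)(p² − 13p + 42) + (−53p + 318)
  p² − 13p + 42 = (−(1/53)p + 7/53)(−53p + 318) + (0)
Last nonzero remainder: −53p + 318. Dividing through by −53 gives the monic gcd p − 6.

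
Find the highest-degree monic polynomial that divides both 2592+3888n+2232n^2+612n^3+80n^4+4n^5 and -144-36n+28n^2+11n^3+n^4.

Euclidean algorithm in ℚ[n]:
  4n^5+80n^4+612n^3+2232n^2+3888n+2592 = (4n+36)(n^4+11n^3+28n^2-36n-144) + (104n^3+1368n^2+5760n+7776)
  n^4+11n^3+28n^2-36n-144 = ((1/104)n-7/338)(104n^3+1368n^2+5760n+7776) + ((160/169)n^2+(1440/169)n+2880/169)
  104n^3+1368n^2+5760n+7776 = ((2197/20)n+4563/10)((160/169)n^2+(1440/169)n+2880/169) + (0)
Last nonzero remainder: (160/169)n^2+(1440/169)n+2880/169. Dividing through by 160/169 gives the monic gcd n^2+9n+18.

18+9n+n^2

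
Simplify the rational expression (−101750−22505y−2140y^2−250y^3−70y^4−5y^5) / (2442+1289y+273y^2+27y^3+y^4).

(−250+35y−5y^2)/(6+y)

Repeated division with remainder:
  −5y^5−70y^4−250y^3−2140y^2−22505y−101750 = (−5y+65)(y^4+27y^3+273y^2+1289y+2442) + (−640y^3−13440y^2−94080y−260480)
  y^4+27y^3+273y^2+1289y+2442 = (−(1/640)y−3/320)(−640y^3−13440y^2−94080y−260480) + (0)
Last nonzero remainder: −640y^3−13440y^2−94080y−260480. Dividing through by −640 gives the monic gcd y^3+21y^2+147y+407.
Cancel y^3+21y^2+147y+407 from numerator and denominator to get the reduced form.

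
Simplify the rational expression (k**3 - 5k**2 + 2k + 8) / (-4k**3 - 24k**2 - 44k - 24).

(-k**2 + 6k - 8)/(4k**2 + 20k + 24)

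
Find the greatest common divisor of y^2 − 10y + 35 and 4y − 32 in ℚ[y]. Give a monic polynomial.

1

Euclidean algorithm in ℚ[y]:
  y^2 − 10y + 35 = ((1/4)y − 1/2)(4y − 32) + (19)
  4y − 32 = ((4/19)y − 32/19)(19) + (0)
The last nonzero remainder is the constant 19, so the polynomials are coprime and gcd = 1.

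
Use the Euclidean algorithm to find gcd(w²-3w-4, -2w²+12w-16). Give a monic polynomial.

w-4

By polynomial division,
  w²-3w-4 = (-1/2)(-2w²+12w-16) + (3w-12)
  -2w²+12w-16 = (-(2/3)w+4/3)(3w-12) + (0)
Last nonzero remainder: 3w-12. Dividing through by 3 gives the monic gcd w-4.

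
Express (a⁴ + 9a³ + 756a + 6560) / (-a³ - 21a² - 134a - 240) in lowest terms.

Apply the Euclidean algorithm:
  a⁴ + 9a³ + 756a + 6560 = (-a + 12)(-a³ - 21a² - 134a - 240) + (118a² + 2124a + 9440)
  -a³ - 21a² - 134a - 240 = (-(1/118)a - 3/118)(118a² + 2124a + 9440) + (0)
Last nonzero remainder: 118a² + 2124a + 9440. Dividing through by 118 gives the monic gcd a² + 18a + 80.
Cancel a² + 18a + 80 from numerator and denominator to get the reduced form.

(-a² + 9a - 82)/(a + 3)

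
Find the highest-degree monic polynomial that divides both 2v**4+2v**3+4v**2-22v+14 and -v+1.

v-1

Repeated division with remainder:
  2v**4+2v**3+4v**2-22v+14 = (-2v**3-4v**2-8v+14)(-v+1) + (0)
Last nonzero remainder: -v+1. Dividing through by -1 gives the monic gcd v-1.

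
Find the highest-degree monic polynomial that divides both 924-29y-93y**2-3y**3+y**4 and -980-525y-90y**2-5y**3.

28+11y+y**2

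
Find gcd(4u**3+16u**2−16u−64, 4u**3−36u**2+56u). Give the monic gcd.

By polynomial division,
  4u**3+16u**2−16u−64 = (4u**3−36u**2+56u) + (52u**2−72u−64)
  4u**3−36u**2+56u = ((1/13)u−99/169)(52u**2−72u−64) + ((3168/169)u−6336/169)
  52u**2−72u−64 = ((2197/792)u+169/99)((3168/169)u−6336/169) + (0)
Last nonzero remainder: (3168/169)u−6336/169. Dividing through by 3168/169 gives the monic gcd u−2.

u−2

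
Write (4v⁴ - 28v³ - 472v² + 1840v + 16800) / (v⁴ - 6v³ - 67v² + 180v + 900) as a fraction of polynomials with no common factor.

(4v² - 12v - 280)/(v² - 2v - 15)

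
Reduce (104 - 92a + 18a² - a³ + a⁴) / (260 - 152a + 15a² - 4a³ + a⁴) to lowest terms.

(-2 + a)/(-5 + a)

Repeated division with remainder:
  a⁴ - a³ + 18a² - 92a + 104 = (a⁴ - 4a³ + 15a² - 152a + 260) + (3a³ + 3a² + 60a - 156)
  a⁴ - 4a³ + 15a² - 152a + 260 = ((1/3)a - 5/3)(3a³ + 3a² + 60a - 156) + (0)
Last nonzero remainder: 3a³ + 3a² + 60a - 156. Dividing through by 3 gives the monic gcd a³ + a² + 20a - 52.
Cancel a³ + a² + 20a - 52 from numerator and denominator to get the reduced form.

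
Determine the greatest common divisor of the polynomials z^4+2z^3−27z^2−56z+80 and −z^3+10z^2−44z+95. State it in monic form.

z−5

By polynomial division,
  z^4+2z^3−27z^2−56z+80 = (−z−12)(−z^3+10z^2−44z+95) + (49z^2−489z+1220)
  −z^3+10z^2−44z+95 = (−(1/49)z+1/2401)(49z^2−489z+1220) + (−(45375/2401)z+226875/2401)
  49z^2−489z+1220 = (−(117649/45375)z+585844/45375)(−(45375/2401)z+226875/2401) + (0)
Last nonzero remainder: −(45375/2401)z+226875/2401. Dividing through by −45375/2401 gives the monic gcd z−5.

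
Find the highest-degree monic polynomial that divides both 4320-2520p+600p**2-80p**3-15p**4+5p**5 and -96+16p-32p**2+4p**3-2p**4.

12-2p+p**2

Repeated division with remainder:
  5p**5-15p**4-80p**3+600p**2-2520p+4320 = (-(5/2)p+5/2)(-2p**4+4p**3-32p**2+16p-96) + (-170p**3+720p**2-2800p+4560)
  -2p**4+4p**3-32p**2+16p-96 = ((1/85)p+38/1445)(-170p**3+720p**2-2800p+4560) + (-(5200/289)p**2+(10400/289)p-62400/289)
  -170p**3+720p**2-2800p+4560 = ((4913/520)p-5491/260)(-(5200/289)p**2+(10400/289)p-62400/289) + (0)
Last nonzero remainder: -(5200/289)p**2+(10400/289)p-62400/289. Dividing through by -5200/289 gives the monic gcd p**2-2p+12.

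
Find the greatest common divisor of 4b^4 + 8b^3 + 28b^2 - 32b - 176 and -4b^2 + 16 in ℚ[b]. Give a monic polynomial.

Repeated division with remainder:
  4b^4 + 8b^3 + 28b^2 - 32b - 176 = (-b^2 - 2b - 11)(-4b^2 + 16) + (0)
Last nonzero remainder: -4b^2 + 16. Dividing through by -4 gives the monic gcd b^2 - 4.

b^2 - 4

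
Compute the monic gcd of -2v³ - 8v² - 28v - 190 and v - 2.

1

By polynomial division,
  -2v³ - 8v² - 28v - 190 = (-2v² - 12v - 52)(v - 2) + (-294)
  v - 2 = (-(1/294)v + 1/147)(-294) + (0)
The last nonzero remainder is the constant -294, so the polynomials are coprime and gcd = 1.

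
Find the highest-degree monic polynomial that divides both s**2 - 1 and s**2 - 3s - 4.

s + 1

Euclidean algorithm in ℚ[s]:
  s**2 - 1 = (s**2 - 3s - 4) + (3s + 3)
  s**2 - 3s - 4 = ((1/3)s - 4/3)(3s + 3) + (0)
Last nonzero remainder: 3s + 3. Dividing through by 3 gives the monic gcd s + 1.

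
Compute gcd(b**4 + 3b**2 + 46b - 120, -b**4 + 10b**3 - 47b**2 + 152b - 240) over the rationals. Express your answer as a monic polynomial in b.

b**2 - 2b + 15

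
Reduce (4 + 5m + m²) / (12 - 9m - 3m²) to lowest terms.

(-1 - m)/(-3 + 3m)

By polynomial division,
  m² + 5m + 4 = (-1/3)(-3m² - 9m + 12) + (2m + 8)
  -3m² - 9m + 12 = (-(3/2)m + 3/2)(2m + 8) + (0)
Last nonzero remainder: 2m + 8. Dividing through by 2 gives the monic gcd m + 4.
Cancel m + 4 from numerator and denominator to get the reduced form.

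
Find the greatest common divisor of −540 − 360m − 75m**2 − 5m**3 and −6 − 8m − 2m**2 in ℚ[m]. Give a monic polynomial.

3 + m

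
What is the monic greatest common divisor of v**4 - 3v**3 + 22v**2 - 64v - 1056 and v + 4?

Repeated division with remainder:
  v**4 - 3v**3 + 22v**2 - 64v - 1056 = (v**3 - 7v**2 + 50v - 264)(v + 4) + (0)
The last nonzero remainder v + 4 is already monic.

v + 4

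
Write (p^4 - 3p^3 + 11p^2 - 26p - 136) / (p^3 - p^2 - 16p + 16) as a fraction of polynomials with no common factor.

(p^3 + p^2 + 15p + 34)/(p^2 + 3p - 4)

Apply the Euclidean algorithm:
  p^4 - 3p^3 + 11p^2 - 26p - 136 = (p - 2)(p^3 - p^2 - 16p + 16) + (25p^2 - 74p - 104)
  p^3 - p^2 - 16p + 16 = ((1/25)p + 49/625)(25p^2 - 74p - 104) + (-(3774/625)p + 15096/625)
  25p^2 - 74p - 104 = (-(15625/3774)p - 8125/1887)(-(3774/625)p + 15096/625) + (0)
Last nonzero remainder: -(3774/625)p + 15096/625. Dividing through by -3774/625 gives the monic gcd p - 4.
Cancel p - 4 from numerator and denominator to get the reduced form.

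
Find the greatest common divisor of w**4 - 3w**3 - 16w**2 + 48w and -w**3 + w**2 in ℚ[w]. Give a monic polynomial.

w

By polynomial division,
  w**4 - 3w**3 - 16w**2 + 48w = (-w + 2)(-w**3 + w**2) + (-18w**2 + 48w)
  -w**3 + w**2 = ((1/18)w + 5/54)(-18w**2 + 48w) + (-(40/9)w)
  -18w**2 + 48w = ((81/20)w - 54/5)(-(40/9)w) + (0)
Last nonzero remainder: -(40/9)w. Dividing through by -40/9 gives the monic gcd w.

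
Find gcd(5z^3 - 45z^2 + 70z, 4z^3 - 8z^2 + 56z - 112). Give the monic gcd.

z - 2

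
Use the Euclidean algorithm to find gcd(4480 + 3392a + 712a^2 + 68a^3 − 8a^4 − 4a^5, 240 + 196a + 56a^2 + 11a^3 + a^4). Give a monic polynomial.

40 + 26a + 5a^2 + a^3

Repeated division with remainder:
  −4a^5 − 8a^4 + 68a^3 + 712a^2 + 3392a + 4480 = (−4a + 36)(a^4 + 11a^3 + 56a^2 + 196a + 240) + (−104a^3 − 520a^2 − 2704a − 4160)
  a^4 + 11a^3 + 56a^2 + 196a + 240 = (−(1/104)a − 3/52)(−104a^3 − 520a^2 − 2704a − 4160) + (0)
Last nonzero remainder: −104a^3 − 520a^2 − 2704a − 4160. Dividing through by −104 gives the monic gcd a^3 + 5a^2 + 26a + 40.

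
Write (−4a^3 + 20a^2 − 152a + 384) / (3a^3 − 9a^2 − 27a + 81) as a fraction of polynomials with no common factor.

(−4a^2 + 8a − 128)/(3a^2 − 27)

Repeated division with remainder:
  −4a^3 + 20a^2 − 152a + 384 = (−4/3)(3a^3 − 9a^2 − 27a + 81) + (8a^2 − 188a + 492)
  3a^3 − 9a^2 − 27a + 81 = ((3/8)a + 123/16)(8a^2 − 188a + 492) + ((4935/4)a − 14805/4)
  8a^2 − 188a + 492 = ((32/4935)a − 656/4935)((4935/4)a − 14805/4) + (0)
Last nonzero remainder: (4935/4)a − 14805/4. Dividing through by 4935/4 gives the monic gcd a − 3.
Cancel a − 3 from numerator and denominator to get the reduced form.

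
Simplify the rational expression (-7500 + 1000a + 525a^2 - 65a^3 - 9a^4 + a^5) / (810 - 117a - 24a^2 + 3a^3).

Repeated division with remainder:
  a^5 - 9a^4 - 65a^3 + 525a^2 + 1000a - 7500 = ((1/3)a^2 - (1/3)a - 34/3)(3a^3 - 24a^2 - 117a + 810) + (-56a^2 - 56a + 1680)
  3a^3 - 24a^2 - 117a + 810 = (-(3/56)a + 27/56)(-56a^2 - 56a + 1680) + (0)
Last nonzero remainder: -56a^2 - 56a + 1680. Dividing through by -56 gives the monic gcd a^2 + a - 30.
Cancel a^2 + a - 30 from numerator and denominator to get the reduced form.

(250 - 25a - 10a^2 + a^3)/(-27 + 3a)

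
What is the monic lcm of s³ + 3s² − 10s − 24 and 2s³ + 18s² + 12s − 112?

Euclidean algorithm in ℚ[s]:
  s³ + 3s² − 10s − 24 = (1/2)(2s³ + 18s² + 12s − 112) + (−6s² − 16s + 32)
  2s³ + 18s² + 12s − 112 = (−(1/3)s − 19/9)(−6s² − 16s + 32) + (−(100/9)s − 400/9)
  −6s² − 16s + 32 = ((27/50)s − 18/25)(−(100/9)s − 400/9) + (0)
Last nonzero remainder: −(100/9)s − 400/9. Dividing through by −100/9 gives the monic gcd s + 4.
Then lcm(f, g) = f·g / gcd(f, g); expanding and making the result monic gives the answer.

s⁵ + 8s⁴ − 9s³ − 116s² + 20s + 336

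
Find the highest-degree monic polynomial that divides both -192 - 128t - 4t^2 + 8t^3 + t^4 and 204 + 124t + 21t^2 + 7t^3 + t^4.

12 + 8t + t^2

Apply the Euclidean algorithm:
  t^4 + 8t^3 - 4t^2 - 128t - 192 = (t^4 + 7t^3 + 21t^2 + 124t + 204) + (t^3 - 25t^2 - 252t - 396)
  t^4 + 7t^3 + 21t^2 + 124t + 204 = (t + 32)(t^3 - 25t^2 - 252t - 396) + (1073t^2 + 8584t + 12876)
  t^3 - 25t^2 - 252t - 396 = ((1/1073)t - 33/1073)(1073t^2 + 8584t + 12876) + (0)
Last nonzero remainder: 1073t^2 + 8584t + 12876. Dividing through by 1073 gives the monic gcd t^2 + 8t + 12.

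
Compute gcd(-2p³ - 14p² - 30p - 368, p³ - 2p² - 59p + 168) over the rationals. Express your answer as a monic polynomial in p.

By polynomial division,
  -2p³ - 14p² - 30p - 368 = (-2)(p³ - 2p² - 59p + 168) + (-18p² - 148p - 32)
  p³ - 2p² - 59p + 168 = (-(1/18)p + 46/81)(-18p² - 148p - 32) + ((1885/81)p + 15080/81)
  -18p² - 148p - 32 = (-(1458/1885)p - 324/1885)((1885/81)p + 15080/81) + (0)
Last nonzero remainder: (1885/81)p + 15080/81. Dividing through by 1885/81 gives the monic gcd p + 8.

p + 8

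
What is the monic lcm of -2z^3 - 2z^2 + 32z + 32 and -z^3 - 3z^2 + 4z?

z^5 - 17z^3 + 16z

Apply the Euclidean algorithm:
  -2z^3 - 2z^2 + 32z + 32 = (2)(-z^3 - 3z^2 + 4z) + (4z^2 + 24z + 32)
  -z^3 - 3z^2 + 4z = (-(1/4)z + 3/4)(4z^2 + 24z + 32) + (-6z - 24)
  4z^2 + 24z + 32 = (-(2/3)z - 4/3)(-6z - 24) + (0)
Last nonzero remainder: -6z - 24. Dividing through by -6 gives the monic gcd z + 4.
Then lcm(f, g) = f·g / gcd(f, g); expanding and making the result monic gives the answer.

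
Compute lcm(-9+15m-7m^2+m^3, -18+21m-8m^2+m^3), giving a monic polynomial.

18-39m+29m^2-9m^3+m^4

Repeated division with remainder:
  m^3-7m^2+15m-9 = (m^3-8m^2+21m-18) + (m^2-6m+9)
  m^3-8m^2+21m-18 = (m-2)(m^2-6m+9) + (0)
The last nonzero remainder m^2-6m+9 is already monic.
Then lcm(f, g) = f·g / gcd(f, g); expanding and making the result monic gives the answer.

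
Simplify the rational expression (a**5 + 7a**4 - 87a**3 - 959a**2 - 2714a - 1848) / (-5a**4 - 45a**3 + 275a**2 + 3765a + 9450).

(-a**3 + 6a**2 + 51a + 44)/(5a**2 - 20a - 225)

Apply the Euclidean algorithm:
  a**5 + 7a**4 - 87a**3 - 959a**2 - 2714a - 1848 = (-(1/5)a + 2/5)(-5a**4 - 45a**3 + 275a**2 + 3765a + 9450) + (-14a**3 - 316a**2 - 2330a - 5628)
  -5a**4 - 45a**3 + 275a**2 + 3765a + 9450 = ((5/14)a - 475/98)(-14a**3 - 316a**2 - 2330a - 5628) + (-(20800/49)a**2 - (270400/49)a - 124800/7)
  -14a**3 - 316a**2 - 2330a - 5628 = ((343/10400)a + 3283/10400)(-(20800/49)a**2 - (270400/49)a - 124800/7) + (0)
Last nonzero remainder: -(20800/49)a**2 - (270400/49)a - 124800/7. Dividing through by -20800/49 gives the monic gcd a**2 + 13a + 42.
Cancel a**2 + 13a + 42 from numerator and denominator to get the reduced form.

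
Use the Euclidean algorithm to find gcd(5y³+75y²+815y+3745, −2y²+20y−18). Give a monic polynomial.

1

Repeated division with remainder:
  5y³+75y²+815y+3745 = (−(5/2)y−125/2)(−2y²+20y−18) + (2020y+2620)
  −2y²+20y−18 = (−(1/1010)y+1141/102010)(2020y+2620) + (−482560/10201)
  2020y+2620 = (−(1030301/24128)y−1336331/24128)(−482560/10201) + (0)
The last nonzero remainder is the constant −482560/10201, so the polynomials are coprime and gcd = 1.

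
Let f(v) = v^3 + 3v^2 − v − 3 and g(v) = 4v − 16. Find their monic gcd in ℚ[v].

1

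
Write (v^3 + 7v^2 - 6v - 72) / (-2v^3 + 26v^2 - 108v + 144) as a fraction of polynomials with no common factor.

Repeated division with remainder:
  v^3 + 7v^2 - 6v - 72 = (-1/2)(-2v^3 + 26v^2 - 108v + 144) + (20v^2 - 60v)
  -2v^3 + 26v^2 - 108v + 144 = (-(1/10)v + 1)(20v^2 - 60v) + (-48v + 144)
  20v^2 - 60v = (-(5/12)v)(-48v + 144) + (0)
Last nonzero remainder: -48v + 144. Dividing through by -48 gives the monic gcd v - 3.
Cancel v - 3 from numerator and denominator to get the reduced form.

(-v^2 - 10v - 24)/(2v^2 - 20v + 48)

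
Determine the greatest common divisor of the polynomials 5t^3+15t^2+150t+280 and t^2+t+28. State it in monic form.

t^2+t+28

Euclidean algorithm in ℚ[t]:
  5t^3+15t^2+150t+280 = (5t+10)(t^2+t+28) + (0)
The last nonzero remainder t^2+t+28 is already monic.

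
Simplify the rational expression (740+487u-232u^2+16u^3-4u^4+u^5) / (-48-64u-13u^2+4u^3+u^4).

(-185+17u-u^2+u^3)/(12+7u+u^2)

Apply the Euclidean algorithm:
  u^5-4u^4+16u^3-232u^2+487u+740 = (u-8)(u^4+4u^3-13u^2-64u-48) + (61u^3-272u^2+23u+356)
  u^4+4u^3-13u^2-64u-48 = ((1/61)u+516/3721)(61u^3-272u^2+23u+356) + ((90576/3721)u^2-(271728/3721)u-362304/3721)
  61u^3-272u^2+23u+356 = ((226981/90576)u-331169/90576)((90576/3721)u^2-(271728/3721)u-362304/3721) + (0)
Last nonzero remainder: (90576/3721)u^2-(271728/3721)u-362304/3721. Dividing through by 90576/3721 gives the monic gcd u^2-3u-4.
Cancel u^2-3u-4 from numerator and denominator to get the reduced form.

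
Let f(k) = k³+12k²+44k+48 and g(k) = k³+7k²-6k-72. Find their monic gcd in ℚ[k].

Euclidean algorithm in ℚ[k]:
  k³+12k²+44k+48 = (k³+7k²-6k-72) + (5k²+50k+120)
  k³+7k²-6k-72 = ((1/5)k-3/5)(5k²+50k+120) + (0)
Last nonzero remainder: 5k²+50k+120. Dividing through by 5 gives the monic gcd k²+10k+24.

k²+10k+24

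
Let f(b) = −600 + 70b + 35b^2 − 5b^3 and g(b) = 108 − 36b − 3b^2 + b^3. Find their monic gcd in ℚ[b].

Euclidean algorithm in ℚ[b]:
  −5b^3 + 35b^2 + 70b − 600 = (−5)(b^3 − 3b^2 − 36b + 108) + (20b^2 − 110b − 60)
  b^3 − 3b^2 − 36b + 108 = ((1/20)b + 1/8)(20b^2 − 110b − 60) + (−(77/4)b + 231/2)
  20b^2 − 110b − 60 = (−(80/77)b − 40/77)(−(77/4)b + 231/2) + (0)
Last nonzero remainder: −(77/4)b + 231/2. Dividing through by −77/4 gives the monic gcd b − 6.

−6 + b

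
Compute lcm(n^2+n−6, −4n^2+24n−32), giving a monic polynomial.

Repeated division with remainder:
  n^2+n−6 = (−1/4)(−4n^2+24n−32) + (7n−14)
  −4n^2+24n−32 = (−(4/7)n+16/7)(7n−14) + (0)
Last nonzero remainder: 7n−14. Dividing through by 7 gives the monic gcd n−2.
Then lcm(f, g) = f·g / gcd(f, g); expanding and making the result monic gives the answer.

n^3−3n^2−10n+24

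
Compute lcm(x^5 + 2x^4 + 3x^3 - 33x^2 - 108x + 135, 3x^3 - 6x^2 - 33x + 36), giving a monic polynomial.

x^6 - 2x^5 - 5x^4 - 45x^3 + 24x^2 + 567x - 540

Apply the Euclidean algorithm:
  x^5 + 2x^4 + 3x^3 - 33x^2 - 108x + 135 = ((1/3)x^2 + (4/3)x + 22/3)(3x^3 - 6x^2 - 33x + 36) + (43x^2 + 86x - 129)
  3x^3 - 6x^2 - 33x + 36 = ((3/43)x - 12/43)(43x^2 + 86x - 129) + (0)
Last nonzero remainder: 43x^2 + 86x - 129. Dividing through by 43 gives the monic gcd x^2 + 2x - 3.
Then lcm(f, g) = f·g / gcd(f, g); expanding and making the result monic gives the answer.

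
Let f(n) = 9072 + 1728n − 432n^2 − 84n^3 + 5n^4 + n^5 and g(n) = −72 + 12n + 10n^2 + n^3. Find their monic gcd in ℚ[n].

By polynomial division,
  n^5 + 5n^4 − 84n^3 − 432n^2 + 1728n + 9072 = (n^2 − 5n − 46)(n^3 + 10n^2 + 12n − 72) + (160n^2 + 1920n + 5760)
  n^3 + 10n^2 + 12n − 72 = ((1/160)n − 1/80)(160n^2 + 1920n + 5760) + (0)
Last nonzero remainder: 160n^2 + 1920n + 5760. Dividing through by 160 gives the monic gcd n^2 + 12n + 36.

36 + 12n + n^2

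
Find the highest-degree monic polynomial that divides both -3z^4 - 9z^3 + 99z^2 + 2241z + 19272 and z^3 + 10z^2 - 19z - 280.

By polynomial division,
  -3z^4 - 9z^3 + 99z^2 + 2241z + 19272 = (-3z + 21)(z^3 + 10z^2 - 19z - 280) + (-168z^2 + 1800z + 25152)
  z^3 + 10z^2 - 19z - 280 = (-(1/168)z - 145/1176)(-168z^2 + 1800z + 25152) + ((17280/49)z + 138240/49)
  -168z^2 + 1800z + 25152 = (-(343/720)z + 6419/720)((17280/49)z + 138240/49) + (0)
Last nonzero remainder: (17280/49)z + 138240/49. Dividing through by 17280/49 gives the monic gcd z + 8.

z + 8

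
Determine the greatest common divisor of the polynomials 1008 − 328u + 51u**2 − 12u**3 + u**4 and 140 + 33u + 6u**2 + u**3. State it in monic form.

Euclidean algorithm in ℚ[u]:
  u**4 − 12u**3 + 51u**2 − 328u + 1008 = (u − 18)(u**3 + 6u**2 + 33u + 140) + (126u**2 + 126u + 3528)
  u**3 + 6u**2 + 33u + 140 = ((1/126)u + 5/126)(126u**2 + 126u + 3528) + (0)
Last nonzero remainder: 126u**2 + 126u + 3528. Dividing through by 126 gives the monic gcd u**2 + u + 28.

28 + u + u**2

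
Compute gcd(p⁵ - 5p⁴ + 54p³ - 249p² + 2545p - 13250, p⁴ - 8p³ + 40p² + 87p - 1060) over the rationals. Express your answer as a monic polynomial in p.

By polynomial division,
  p⁵ - 5p⁴ + 54p³ - 249p² + 2545p - 13250 = (p + 3)(p⁴ - 8p³ + 40p² + 87p - 1060) + (38p³ - 456p² + 3344p - 10070)
  p⁴ - 8p³ + 40p² + 87p - 1060 = ((1/38)p + 2/19)(38p³ - 456p² + 3344p - 10070) + (0)
Last nonzero remainder: 38p³ - 456p² + 3344p - 10070. Dividing through by 38 gives the monic gcd p³ - 12p² + 88p - 265.

p³ - 12p² + 88p - 265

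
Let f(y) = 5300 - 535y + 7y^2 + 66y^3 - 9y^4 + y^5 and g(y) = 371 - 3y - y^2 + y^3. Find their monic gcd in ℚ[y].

53 - 8y + y^2

By polynomial division,
  y^5 - 9y^4 + 66y^3 + 7y^2 - 535y + 5300 = (y^2 - 8y + 61)(y^3 - y^2 - 3y + 371) + (-327y^2 + 2616y - 17331)
  y^3 - y^2 - 3y + 371 = (-(1/327)y - 7/327)(-327y^2 + 2616y - 17331) + (0)
Last nonzero remainder: -327y^2 + 2616y - 17331. Dividing through by -327 gives the monic gcd y^2 - 8y + 53.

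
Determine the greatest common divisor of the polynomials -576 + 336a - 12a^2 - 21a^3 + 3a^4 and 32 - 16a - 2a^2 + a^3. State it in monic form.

-16 + a^2

Euclidean algorithm in ℚ[a]:
  3a^4 - 21a^3 - 12a^2 + 336a - 576 = (3a - 15)(a^3 - 2a^2 - 16a + 32) + (6a^2 - 96)
  a^3 - 2a^2 - 16a + 32 = ((1/6)a - 1/3)(6a^2 - 96) + (0)
Last nonzero remainder: 6a^2 - 96. Dividing through by 6 gives the monic gcd a^2 - 16.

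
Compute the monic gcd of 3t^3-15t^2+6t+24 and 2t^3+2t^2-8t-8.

Repeated division with remainder:
  3t^3-15t^2+6t+24 = (3/2)(2t^3+2t^2-8t-8) + (-18t^2+18t+36)
  2t^3+2t^2-8t-8 = (-(1/9)t-2/9)(-18t^2+18t+36) + (0)
Last nonzero remainder: -18t^2+18t+36. Dividing through by -18 gives the monic gcd t^2-t-2.

t^2-t-2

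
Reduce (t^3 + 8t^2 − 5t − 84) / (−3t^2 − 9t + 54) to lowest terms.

(−t^2 − 11t − 28)/(3t + 18)

Repeated division with remainder:
  t^3 + 8t^2 − 5t − 84 = (−(1/3)t − 5/3)(−3t^2 − 9t + 54) + (−2t + 6)
  −3t^2 − 9t + 54 = ((3/2)t + 9)(−2t + 6) + (0)
Last nonzero remainder: −2t + 6. Dividing through by −2 gives the monic gcd t − 3.
Cancel t − 3 from numerator and denominator to get the reduced form.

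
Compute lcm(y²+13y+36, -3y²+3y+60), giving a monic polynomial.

y³+8y²-29y-180

Repeated division with remainder:
  y²+13y+36 = (-1/3)(-3y²+3y+60) + (14y+56)
  -3y²+3y+60 = (-(3/14)y+15/14)(14y+56) + (0)
Last nonzero remainder: 14y+56. Dividing through by 14 gives the monic gcd y+4.
Then lcm(f, g) = f·g / gcd(f, g); expanding and making the result monic gives the answer.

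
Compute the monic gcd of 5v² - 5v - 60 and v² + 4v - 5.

Repeated division with remainder:
  5v² - 5v - 60 = (5)(v² + 4v - 5) + (-25v - 35)
  v² + 4v - 5 = (-(1/25)v - 13/125)(-25v - 35) + (-216/25)
  -25v - 35 = ((625/216)v + 875/216)(-216/25) + (0)
The last nonzero remainder is the constant -216/25, so the polynomials are coprime and gcd = 1.

1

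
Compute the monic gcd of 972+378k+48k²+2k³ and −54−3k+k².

6+k

By polynomial division,
  2k³+48k²+378k+972 = (2k+54)(k²−3k−54) + (648k+3888)
  k²−3k−54 = ((1/648)k−1/72)(648k+3888) + (0)
Last nonzero remainder: 648k+3888. Dividing through by 648 gives the monic gcd k+6.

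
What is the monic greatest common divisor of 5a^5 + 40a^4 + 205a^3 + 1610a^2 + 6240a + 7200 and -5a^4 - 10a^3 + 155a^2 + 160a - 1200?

a^2 + 9a + 20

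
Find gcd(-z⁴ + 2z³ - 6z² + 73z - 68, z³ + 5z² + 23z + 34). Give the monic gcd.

z² + 3z + 17

Apply the Euclidean algorithm:
  -z⁴ + 2z³ - 6z² + 73z - 68 = (-z + 7)(z³ + 5z² + 23z + 34) + (-18z² - 54z - 306)
  z³ + 5z² + 23z + 34 = (-(1/18)z - 1/9)(-18z² - 54z - 306) + (0)
Last nonzero remainder: -18z² - 54z - 306. Dividing through by -18 gives the monic gcd z² + 3z + 17.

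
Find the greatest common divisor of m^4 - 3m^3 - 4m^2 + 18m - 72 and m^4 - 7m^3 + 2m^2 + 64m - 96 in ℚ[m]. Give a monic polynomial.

By polynomial division,
  m^4 - 3m^3 - 4m^2 + 18m - 72 = (m^4 - 7m^3 + 2m^2 + 64m - 96) + (4m^3 - 6m^2 - 46m + 24)
  m^4 - 7m^3 + 2m^2 + 64m - 96 = ((1/4)m - 11/8)(4m^3 - 6m^2 - 46m + 24) + ((21/4)m^2 - (21/4)m - 63)
  4m^3 - 6m^2 - 46m + 24 = ((16/21)m - 8/21)((21/4)m^2 - (21/4)m - 63) + (0)
Last nonzero remainder: (21/4)m^2 - (21/4)m - 63. Dividing through by 21/4 gives the monic gcd m^2 - m - 12.

m^2 - m - 12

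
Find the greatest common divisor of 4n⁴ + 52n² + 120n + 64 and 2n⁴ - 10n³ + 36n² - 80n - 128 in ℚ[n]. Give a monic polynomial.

Apply the Euclidean algorithm:
  4n⁴ + 52n² + 120n + 64 = (2)(2n⁴ - 10n³ + 36n² - 80n - 128) + (20n³ - 20n² + 280n + 320)
  2n⁴ - 10n³ + 36n² - 80n - 128 = ((1/10)n - 2/5)(20n³ - 20n² + 280n + 320) + (0)
Last nonzero remainder: 20n³ - 20n² + 280n + 320. Dividing through by 20 gives the monic gcd n³ - n² + 14n + 16.

n³ - n² + 14n + 16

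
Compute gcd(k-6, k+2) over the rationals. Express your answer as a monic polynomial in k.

Repeated division with remainder:
  k-6 = (k+2) + (-8)
  k+2 = (-(1/8)k-1/4)(-8) + (0)
The last nonzero remainder is the constant -8, so the polynomials are coprime and gcd = 1.

1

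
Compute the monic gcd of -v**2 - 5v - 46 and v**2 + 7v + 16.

Euclidean algorithm in ℚ[v]:
  -v**2 - 5v - 46 = (-1)(v**2 + 7v + 16) + (2v - 30)
  v**2 + 7v + 16 = ((1/2)v + 11)(2v - 30) + (346)
  2v - 30 = ((1/173)v - 15/173)(346) + (0)
The last nonzero remainder is the constant 346, so the polynomials are coprime and gcd = 1.

1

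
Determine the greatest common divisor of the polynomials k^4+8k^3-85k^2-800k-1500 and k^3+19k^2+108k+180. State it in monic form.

Apply the Euclidean algorithm:
  k^4+8k^3-85k^2-800k-1500 = (k-11)(k^3+19k^2+108k+180) + (16k^2+208k+480)
  k^3+19k^2+108k+180 = ((1/16)k+3/8)(16k^2+208k+480) + (0)
Last nonzero remainder: 16k^2+208k+480. Dividing through by 16 gives the monic gcd k^2+13k+30.

k^2+13k+30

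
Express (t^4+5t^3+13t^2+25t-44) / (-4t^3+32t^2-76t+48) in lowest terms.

Repeated division with remainder:
  t^4+5t^3+13t^2+25t-44 = (-(1/4)t-13/4)(-4t^3+32t^2-76t+48) + (98t^2-210t+112)
  -4t^3+32t^2-76t+48 = (-(2/49)t+82/343)(98t^2-210t+112) + (-(1040/49)t+1040/49)
  98t^2-210t+112 = (-(2401/520)t+343/65)(-(1040/49)t+1040/49) + (0)
Last nonzero remainder: -(1040/49)t+1040/49. Dividing through by -1040/49 gives the monic gcd t-1.
Cancel t-1 from numerator and denominator to get the reduced form.

(-t^3-6t^2-19t-44)/(4t^2-28t+48)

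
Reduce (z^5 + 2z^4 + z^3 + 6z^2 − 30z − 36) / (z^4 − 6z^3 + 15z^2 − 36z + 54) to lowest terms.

Euclidean algorithm in ℚ[z]:
  z^5 + 2z^4 + z^3 + 6z^2 − 30z − 36 = (z + 8)(z^4 − 6z^3 + 15z^2 − 36z + 54) + (34z^3 − 78z^2 + 204z − 468)
  z^4 − 6z^3 + 15z^2 − 36z + 54 = ((1/34)z − 63/578)(34z^3 − 78z^2 + 204z − 468) + ((144/289)z^2 + 864/289)
  34z^3 − 78z^2 + 204z − 468 = ((4913/72)z − 3757/24)((144/289)z^2 + 864/289) + (0)
Last nonzero remainder: (144/289)z^2 + 864/289. Dividing through by 144/289 gives the monic gcd z^2 + 6.
Cancel z^2 + 6 from numerator and denominator to get the reduced form.

(z^3 + 2z^2 − 5z − 6)/(z^2 − 6z + 9)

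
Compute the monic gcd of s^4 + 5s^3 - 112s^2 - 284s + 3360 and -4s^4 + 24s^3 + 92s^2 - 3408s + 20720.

s^2 + 3s - 70

By polynomial division,
  s^4 + 5s^3 - 112s^2 - 284s + 3360 = (-1/4)(-4s^4 + 24s^3 + 92s^2 - 3408s + 20720) + (11s^3 - 89s^2 - 1136s + 8540)
  -4s^4 + 24s^3 + 92s^2 - 3408s + 20720 = (-(4/11)s - 92/121)(11s^3 - 89s^2 - 1136s + 8540) + (-(47040/121)s^2 - (141120/121)s + 3292800/121)
  11s^3 - 89s^2 - 1136s + 8540 = (-(1331/47040)s + 7381/23520)(-(47040/121)s^2 - (141120/121)s + 3292800/121) + (0)
Last nonzero remainder: -(47040/121)s^2 - (141120/121)s + 3292800/121. Dividing through by -47040/121 gives the monic gcd s^2 + 3s - 70.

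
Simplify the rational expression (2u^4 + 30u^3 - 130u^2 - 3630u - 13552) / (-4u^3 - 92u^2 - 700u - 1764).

Euclidean algorithm in ℚ[u]:
  2u^4 + 30u^3 - 130u^2 - 3630u - 13552 = (-(1/2)u + 4)(-4u^3 - 92u^2 - 700u - 1764) + (-112u^2 - 1712u - 6496)
  -4u^3 - 92u^2 - 700u - 1764 = ((1/28)u + 27/98)(-112u^2 - 1712u - 6496) + ((180/49)u + 180/7)
  -112u^2 - 1712u - 6496 = (-(1372/45)u - 11368/45)((180/49)u + 180/7) + (0)
Last nonzero remainder: (180/49)u + 180/7. Dividing through by 180/49 gives the monic gcd u + 7.
Cancel u + 7 from numerator and denominator to get the reduced form.

(-u^3 - 8u^2 + 121u + 968)/(2u^2 + 32u + 126)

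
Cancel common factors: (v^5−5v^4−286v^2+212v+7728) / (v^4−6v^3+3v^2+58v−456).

(v^3−3v^2+18v−322)/(v^2−4v+19)

Repeated division with remainder:
  v^5−5v^4−286v^2+212v+7728 = (v+1)(v^4−6v^3+3v^2+58v−456) + (3v^3−347v^2+610v+8184)
  v^4−6v^3+3v^2+58v−456 = ((1/3)v+329/9)(3v^3−347v^2+610v+8184) + ((112360/9)v^2−(224720/9)v−898880/3)
  3v^3−347v^2+610v+8184 = ((27/112360)v−3069/112360)((112360/9)v^2−(224720/9)v−898880/3) + (0)
Last nonzero remainder: (112360/9)v^2−(224720/9)v−898880/3. Dividing through by 112360/9 gives the monic gcd v^2−2v−24.
Cancel v^2−2v−24 from numerator and denominator to get the reduced form.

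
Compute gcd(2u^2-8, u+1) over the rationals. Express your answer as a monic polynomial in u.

1

By polynomial division,
  2u^2-8 = (2u-2)(u+1) + (-6)
  u+1 = (-(1/6)u-1/6)(-6) + (0)
The last nonzero remainder is the constant -6, so the polynomials are coprime and gcd = 1.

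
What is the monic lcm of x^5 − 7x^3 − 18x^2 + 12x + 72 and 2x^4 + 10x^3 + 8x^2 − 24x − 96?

By polynomial division,
  x^5 − 7x^3 − 18x^2 + 12x + 72 = ((1/2)x − 5/2)(2x^4 + 10x^3 + 8x^2 − 24x − 96) + (14x^3 + 14x^2 − 168)
  2x^4 + 10x^3 + 8x^2 − 24x − 96 = ((1/7)x + 4/7)(14x^3 + 14x^2 − 168) + (0)
Last nonzero remainder: 14x^3 + 14x^2 − 168. Dividing through by 14 gives the monic gcd x^3 + x^2 − 12.
Then lcm(f, g) = f·g / gcd(f, g); expanding and making the result monic gives the answer.

x^6 + 4x^5 − 7x^4 − 46x^3 − 60x^2 + 120x + 288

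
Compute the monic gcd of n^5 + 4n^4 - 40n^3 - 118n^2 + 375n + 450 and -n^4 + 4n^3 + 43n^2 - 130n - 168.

n^2 + 7n + 6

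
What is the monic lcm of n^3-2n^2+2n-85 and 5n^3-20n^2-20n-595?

n^4-9n^3+16n^2-99n+595

Repeated division with remainder:
  n^3-2n^2+2n-85 = (1/5)(5n^3-20n^2-20n-595) + (2n^2+6n+34)
  5n^3-20n^2-20n-595 = ((5/2)n-35/2)(2n^2+6n+34) + (0)
Last nonzero remainder: 2n^2+6n+34. Dividing through by 2 gives the monic gcd n^2+3n+17.
Then lcm(f, g) = f·g / gcd(f, g); expanding and making the result monic gives the answer.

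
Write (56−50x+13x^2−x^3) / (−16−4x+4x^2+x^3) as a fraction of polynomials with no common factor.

(−28+11x−x^2)/(8+6x+x^2)

Repeated division with remainder:
  −x^3+13x^2−50x+56 = (−1)(x^3+4x^2−4x−16) + (17x^2−54x+40)
  x^3+4x^2−4x−16 = ((1/17)x+122/289)(17x^2−54x+40) + ((4752/289)x−9504/289)
  17x^2−54x+40 = ((4913/4752)x−1445/1188)((4752/289)x−9504/289) + (0)
Last nonzero remainder: (4752/289)x−9504/289. Dividing through by 4752/289 gives the monic gcd x−2.
Cancel x−2 from numerator and denominator to get the reduced form.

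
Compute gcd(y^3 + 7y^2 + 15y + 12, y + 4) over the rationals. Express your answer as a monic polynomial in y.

y + 4

Euclidean algorithm in ℚ[y]:
  y^3 + 7y^2 + 15y + 12 = (y^2 + 3y + 3)(y + 4) + (0)
The last nonzero remainder y + 4 is already monic.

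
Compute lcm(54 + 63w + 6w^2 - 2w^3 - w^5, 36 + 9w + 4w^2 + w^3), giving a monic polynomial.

Repeated division with remainder:
  -w^5 - 2w^3 + 6w^2 + 63w + 54 = (-w^2 + 4w - 9)(w^3 + 4w^2 + 9w + 36) + (42w^2 + 378)
  w^3 + 4w^2 + 9w + 36 = ((1/42)w + 2/21)(42w^2 + 378) + (0)
Last nonzero remainder: 42w^2 + 378. Dividing through by 42 gives the monic gcd w^2 + 9.
Then lcm(f, g) = f·g / gcd(f, g); expanding and making the result monic gives the answer.

-216 - 306w - 87w^2 + 2w^3 + 2w^4 + 4w^5 + w^6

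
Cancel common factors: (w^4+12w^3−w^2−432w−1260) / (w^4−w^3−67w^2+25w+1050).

(w^2+w−42)/(w^2−12w+35)

Apply the Euclidean algorithm:
  w^4+12w^3−w^2−432w−1260 = (w^4−w^3−67w^2+25w+1050) + (13w^3+66w^2−457w−2310)
  w^4−w^3−67w^2+25w+1050 = ((1/13)w−79/169)(13w^3+66w^2−457w−2310) + (−(168/169)w^2−(1848/169)w−5040/169)
  13w^3+66w^2−457w−2310 = (−(2197/168)w+1859/24)(−(168/169)w^2−(1848/169)w−5040/169) + (0)
Last nonzero remainder: −(168/169)w^2−(1848/169)w−5040/169. Dividing through by −168/169 gives the monic gcd w^2+11w+30.
Cancel w^2+11w+30 from numerator and denominator to get the reduced form.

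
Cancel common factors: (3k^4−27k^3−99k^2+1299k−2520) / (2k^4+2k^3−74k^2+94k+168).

By polynomial division,
  3k^4−27k^3−99k^2+1299k−2520 = (3/2)(2k^4+2k^3−74k^2+94k+168) + (−30k^3+12k^2+1158k−2772)
  2k^4+2k^3−74k^2+94k+168 = (−(1/15)k−7/75)(−30k^3+12k^2+1158k−2772) + ((108/25)k^2+(432/25)k−2268/25)
  −30k^3+12k^2+1158k−2772 = (−(125/18)k+275/9)((108/25)k^2+(432/25)k−2268/25) + (0)
Last nonzero remainder: (108/25)k^2+(432/25)k−2268/25. Dividing through by 108/25 gives the monic gcd k^2+4k−21.
Cancel k^2+4k−21 from numerator and denominator to get the reduced form.

(3k^2−39k+120)/(2k^2−6k−8)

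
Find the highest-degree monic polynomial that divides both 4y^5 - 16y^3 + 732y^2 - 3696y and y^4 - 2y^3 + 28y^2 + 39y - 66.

y^2 - 3y + 33

Repeated division with remainder:
  4y^5 - 16y^3 + 732y^2 - 3696y = (4y + 8)(y^4 - 2y^3 + 28y^2 + 39y - 66) + (-112y^3 + 352y^2 - 3744y + 528)
  y^4 - 2y^3 + 28y^2 + 39y - 66 = (-(1/112)y - 1/98)(-112y^3 + 352y^2 - 3744y + 528) + (-(90/49)y^2 + (270/49)y - 2970/49)
  -112y^3 + 352y^2 - 3744y + 528 = ((2744/45)y - 392/45)(-(90/49)y^2 + (270/49)y - 2970/49) + (0)
Last nonzero remainder: -(90/49)y^2 + (270/49)y - 2970/49. Dividing through by -90/49 gives the monic gcd y^2 - 3y + 33.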